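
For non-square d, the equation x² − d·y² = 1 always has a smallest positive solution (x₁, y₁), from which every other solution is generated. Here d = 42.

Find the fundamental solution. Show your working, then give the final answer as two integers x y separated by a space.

13 2

[6; 2,12] for √42; ℓ=2 ⇒ convergent index 1
k=0  a_k=6  p_k/q_k = 6/1
k=1  a_k=2  p_k/q_k = 13/2
→ (13, 2).  Check: 13²=169, 42·2²=168, difference 1.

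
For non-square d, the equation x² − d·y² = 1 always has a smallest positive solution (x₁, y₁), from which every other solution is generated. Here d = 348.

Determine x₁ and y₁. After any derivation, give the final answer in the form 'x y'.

[18; 1,1,1,8,1,1,1,36] for √348; ℓ=8 ⇒ convergent index 7
i=0: a=18 ⇒ p=18, q=1
…
i=3: a=1 ⇒ p=56, q=3
i=4: a=8 ⇒ p=485, q=26
i=5: a=1 ⇒ p=541, q=29
i=6: a=1 ⇒ p=1026, q=55
i=7: a=1 ⇒ p=1567, q=84
→ (1567, 84).  Check: 1567²=2455489, 348·84²=2455488, difference 1.

1567 84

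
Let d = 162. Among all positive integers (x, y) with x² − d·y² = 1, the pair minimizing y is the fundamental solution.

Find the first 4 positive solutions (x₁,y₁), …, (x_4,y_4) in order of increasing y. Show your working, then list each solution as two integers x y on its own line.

d=162: √d = [12; 1,2,1,2,12,2,1,2,1,24] (ℓ=10, even), read p_9/q_9
i=0: a=12 ⇒ p=12, q=1
i=1: a=1 ⇒ p=13, q=1
…
i=3: a=1 ⇒ p=51, q=4
i=4: a=2 ⇒ p=140, q=11
i=5: a=12 ⇒ p=1731, q=136
i=6: a=2 ⇒ p=3602, q=283
…
i=8: a=2 ⇒ p=14268, q=1121
i=9: a=1 ⇒ p=19601, q=1540
fundamental: x₁=19601, y₁=1540  (since 384199201 − 162·2371600 = 1)
(19601+1540√162)^2 = 768398401 + 60371080√162
(19601+1540√162)^3 = 30122754096401 + 2366667076620√162
(19601+1540√162)^4 = 1180872205318713601 + 92778082677286160√162

19601 1540
768398401 60371080
30122754096401 2366667076620
1180872205318713601 92778082677286160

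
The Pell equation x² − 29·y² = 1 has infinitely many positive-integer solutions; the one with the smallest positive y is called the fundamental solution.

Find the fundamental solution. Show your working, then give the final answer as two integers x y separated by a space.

√29 = [5; 2,1,1,2,10, …], period ℓ=5 (odd) → k=9
i=0: a=5 ⇒ p=5, q=1
…
i=2: a=1 ⇒ p=16, q=3
…
i=5: a=10 ⇒ p=727, q=135
i=6: a=2 ⇒ p=1524, q=283
i=7: a=1 ⇒ p=2251, q=418
i=8: a=1 ⇒ p=3775, q=701
i=9: a=2 ⇒ p=9801, q=1820
→ (9801, 1820).  Check: 9801²=96059601, 29·1820²=96059600, difference 1.

9801 1820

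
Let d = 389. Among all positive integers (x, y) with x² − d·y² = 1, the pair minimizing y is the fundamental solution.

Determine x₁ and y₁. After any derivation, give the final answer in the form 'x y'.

√389 → a₀=19, period (1,2,1,1,1,1,2,1,38); ℓ=9 odd so k=17
i=0: a=19 ⇒ p=19, q=1
…
i=2: a=2 ⇒ p=59, q=3
i=3: a=1 ⇒ p=79, q=4
…
i=5: a=1 ⇒ p=217, q=11
…
i=7: a=2 ⇒ p=927, q=47
…
i=10: a=1 ⇒ p=50925, q=2582
i=11: a=2 ⇒ p=151493, q=7681
i=12: a=1 ⇒ p=202418, q=10263
i=13: a=1 ⇒ p=353911, q=17944
…
i=15: a=1 ⇒ p=910240, q=46151
i=16: a=2 ⇒ p=2376809, q=120509
i=17: a=1 ⇒ p=3287049, q=166660
(x₁, y₁) = (3287049, 166660);  3287049² − 389·166660² = 1 ✓

3287049 166660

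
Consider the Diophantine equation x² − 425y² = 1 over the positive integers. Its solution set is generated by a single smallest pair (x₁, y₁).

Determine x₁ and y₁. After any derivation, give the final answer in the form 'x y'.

d=425: √d = [20; 1,1,1,1,1,1,40] (ℓ=7, odd), read p_13/q_13
a_0=20:  p_0=20·1+0=20,  q_0=20·0+1=1
a_1=1:  p_1=1·20+1=21,  q_1=1·1+0=1
a_2=1:  p_2=1·21+20=41,  q_2=1·1+1=2
a_3=1:  p_3=1·41+21=62,  q_3=1·2+1=3
…
a_6=1:  p_6=1·165+103=268,  q_6=1·8+5=13
a_7=40:  p_7=40·268+165=10885,  q_7=40·13+8=528
a_8=1:  p_8=1·10885+268=11153,  q_8=1·528+13=541
a_9=1:  p_9=1·11153+10885=22038,  q_9=1·541+528=1069
a_10=1:  p_10=1·22038+11153=33191,  q_10=1·1069+541=1610
a_11=1:  p_11=1·33191+22038=55229,  q_11=1·1610+1069=2679
a_12=1:  p_12=1·55229+33191=88420,  q_12=1·2679+1610=4289
a_13=1:  p_13=1·88420+55229=143649,  q_13=1·4289+2679=6968
fundamental: x₁=143649, y₁=6968  (since 20635035201 − 425·48553024 = 1)

143649 6968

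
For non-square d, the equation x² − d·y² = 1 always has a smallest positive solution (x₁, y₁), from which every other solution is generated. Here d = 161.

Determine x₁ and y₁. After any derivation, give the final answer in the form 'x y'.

11775 928

[12; 1,2,4,1,2,1,4,2,1,24] for √161; ℓ=10 ⇒ convergent index 9
a_0=12:  p_0=12·1+0=12,  q_0=12·0+1=1
…
a_2=2:  p_2=2·13+12=38,  q_2=2·1+1=3
a_3=4:  p_3=4·38+13=165,  q_3=4·3+1=13
a_4=1:  p_4=1·165+38=203,  q_4=1·13+3=16
…
a_6=1:  p_6=1·571+203=774,  q_6=1·45+16=61
a_7=4:  p_7=4·774+571=3667,  q_7=4·61+45=289
a_8=2:  p_8=2·3667+774=8108,  q_8=2·289+61=639
a_9=1:  p_9=1·8108+3667=11775,  q_9=1·639+289=928
→ (11775, 928).  Check: 11775²=138650625, 161·928²=138650624, difference 1.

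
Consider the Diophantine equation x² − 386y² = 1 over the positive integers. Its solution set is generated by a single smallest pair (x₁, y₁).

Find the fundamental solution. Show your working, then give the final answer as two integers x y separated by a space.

√386 = [19; 1,1,1,4,1,18,1,4,1,1,1,38, …], period ℓ=12 (even) → k=11
k=0  a_k=19  p_k/q_k = 19/1
k=1  a_k=1  p_k/q_k = 20/1
…
k=7  a_k=1  p_k/q_k = 6621/337
…
k=10  a_k=1  p_k/q_k = 72163/3673
k=11  a_k=1  p_k/q_k = 111555/5678
→ (111555, 5678).  Check: 111555²=12444518025, 386·5678²=12444518024, difference 1.

111555 5678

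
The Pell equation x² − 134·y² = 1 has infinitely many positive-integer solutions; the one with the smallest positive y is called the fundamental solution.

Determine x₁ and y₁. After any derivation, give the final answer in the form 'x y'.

145925 12606

√134 = [11; 1,1,2,1,3,…,1,1,22, …], period ℓ=14 (even) → k=13
a_0=11:  p_0=11·1+0=11,  q_0=11·0+1=1
a_1=1:  p_1=1·11+1=12,  q_1=1·1+0=1
a_2=1:  p_2=1·12+11=23,  q_2=1·1+1=2
a_3=2:  p_3=2·23+12=58,  q_3=2·2+1=5
a_4=1:  p_4=1·58+23=81,  q_4=1·5+2=7
a_5=3:  p_5=3·81+58=301,  q_5=3·7+5=26
a_6=1:  p_6=1·301+81=382,  q_6=1·26+7=33
a_7=10:  p_7=10·382+301=4121,  q_7=10·33+26=356
a_8=1:  p_8=1·4121+382=4503,  q_8=1·356+33=389
a_9=3:  p_9=3·4503+4121=17630,  q_9=3·389+356=1523
a_10=1:  p_10=1·17630+4503=22133,  q_10=1·1523+389=1912
…
a_12=1:  p_12=1·61896+22133=84029,  q_12=1·5347+1912=7259
a_13=1:  p_13=1·84029+61896=145925,  q_13=1·7259+5347=12606
(x₁, y₁) = (145925, 12606);  145925² − 134·12606² = 1 ✓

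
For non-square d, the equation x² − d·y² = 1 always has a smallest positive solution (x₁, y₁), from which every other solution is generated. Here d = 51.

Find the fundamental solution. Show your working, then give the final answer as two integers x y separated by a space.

50 7

√51 → a₀=7, period (7,14); ℓ=2 even so k=1
a_0=7:  p_0=7·1+0=7,  q_0=7·0+1=1
a_1=7:  p_1=7·7+1=50,  q_1=7·1+0=7
→ (50, 7).  Check: 50²=2500, 51·7²=2499, difference 1.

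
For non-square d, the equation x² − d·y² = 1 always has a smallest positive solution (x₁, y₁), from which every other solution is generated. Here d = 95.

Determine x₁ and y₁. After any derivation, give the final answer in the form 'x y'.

√95 → a₀=9, period (1,2,1,18); ℓ=4 even so k=3
a_0=9:  p_0=9·1+0=9,  q_0=9·0+1=1
a_1=1:  p_1=1·9+1=10,  q_1=1·1+0=1
a_2=2:  p_2=2·10+9=29,  q_2=2·1+1=3
a_3=1:  p_3=1·29+10=39,  q_3=1·3+1=4
→ (39, 4).  Check: 39²=1521, 95·4²=1520, difference 1.

39 4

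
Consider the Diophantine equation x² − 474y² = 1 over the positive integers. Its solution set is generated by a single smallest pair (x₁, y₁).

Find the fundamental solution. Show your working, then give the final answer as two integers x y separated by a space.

√474 → a₀=21, period (1,3,2,1,1,…,3,1,42); ℓ=14 even so k=13
a_0=21:  p_0=21·1+0=21,  q_0=21·0+1=1
a_1=1:  p_1=1·21+1=22,  q_1=1·1+0=1
…
a_4=1:  p_4=1·196+87=283,  q_4=1·9+4=13
…
a_6=1:  p_6=1·479+283=762,  q_6=1·22+13=35
…
a_9=1:  p_9=1·5813+5051=10864,  q_9=1·267+232=499
…
a_12=3:  p_12=3·44218+16677=149331,  q_12=3·2031+766=6859
a_13=1:  p_13=1·149331+44218=193549,  q_13=1·6859+2031=8890
→ (193549, 8890).  Check: 193549²=37461215401, 474·8890²=37461215400, difference 1.

193549 8890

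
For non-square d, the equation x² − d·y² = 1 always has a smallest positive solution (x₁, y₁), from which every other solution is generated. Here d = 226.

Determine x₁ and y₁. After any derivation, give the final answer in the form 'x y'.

451 30

√226 → a₀=15, period (30); ℓ=1 odd so k=1
step 0: (15, 1)  from 15·(1,0) + (0,1)
step 1: (451, 30)  from 30·(15,1) + (1,0)
→ (451, 30).  Check: 451²=203401, 226·30²=203400, difference 1.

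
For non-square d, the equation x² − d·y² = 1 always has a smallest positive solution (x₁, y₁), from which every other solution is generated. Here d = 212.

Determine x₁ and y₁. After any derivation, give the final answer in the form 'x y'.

66249 4550

√212 = [14; 1,1,3,1,1,…,1,1,28, …], period ℓ=14 (even) → k=13
i=0: a=14 ⇒ p=14, q=1
…
i=2: a=1 ⇒ p=29, q=2
…
i=6: a=1 ⇒ p=364, q=25
…
i=8: a=1 ⇒ p=2781, q=191
…
i=10: a=1 ⇒ p=7979, q=548
…
i=12: a=1 ⇒ p=37114, q=2549
i=13: a=1 ⇒ p=66249, q=4550
→ (66249, 4550).  Check: 66249²=4388930001, 212·4550²=4388930000, difference 1.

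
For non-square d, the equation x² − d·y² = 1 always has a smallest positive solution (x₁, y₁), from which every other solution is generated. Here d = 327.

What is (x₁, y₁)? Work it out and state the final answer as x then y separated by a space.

217 12

√327 = [18; 12,36, …], period ℓ=2 (even) → k=1
i=0: a=18 ⇒ p=18, q=1
i=1: a=12 ⇒ p=217, q=12
fundamental: x₁=217, y₁=12  (since 47089 − 327·144 = 1)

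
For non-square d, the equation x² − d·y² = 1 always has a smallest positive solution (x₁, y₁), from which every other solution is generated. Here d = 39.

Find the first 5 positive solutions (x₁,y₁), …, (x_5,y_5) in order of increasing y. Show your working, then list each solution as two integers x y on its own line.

d=39: √d = [6; 4,12] (ℓ=2, even), read p_1/q_1
a_0=6:  p_0=6·1+0=6,  q_0=6·0+1=1
a_1=4:  p_1=4·6+1=25,  q_1=4·1+0=4
(x₁, y₁) = (25, 4);  25² − 39·4² = 1 ✓
k=2:  x_2 = 25·25+39·4·4 = 1249,  y_2 = 25·4+4·25 = 200
k=3:  x_3 = 25·1249+39·4·200 = 62425,  y_3 = 25·200+4·1249 = 9996
k=4:  x_4 = 25·62425+39·4·9996 = 3120001,  y_4 = 25·9996+4·62425 = 499600
k=5:  x_5 = 25·3120001+39·4·499600 = 155937625,  y_5 = 25·499600+4·3120001 = 24970004

25 4
1249 200
62425 9996
3120001 499600
155937625 24970004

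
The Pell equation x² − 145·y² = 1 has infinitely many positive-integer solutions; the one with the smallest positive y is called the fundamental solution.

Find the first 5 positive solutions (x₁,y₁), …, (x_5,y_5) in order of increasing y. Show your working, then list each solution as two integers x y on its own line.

√145 = [12; 24, …], period ℓ=1 (odd) → k=1
a_0=12:  p_0=12·1+0=12,  q_0=12·0+1=1
a_1=24:  p_1=24·12+1=289,  q_1=24·1+0=24
(x₁, y₁) = (289, 24);  289² − 145·24² = 1 ✓
k=2:  x_2 = 289·289+145·24·24 = 167041,  y_2 = 289·24+24·289 = 13872
k=3:  x_3 = 289·167041+145·24·13872 = 96549409,  y_3 = 289·13872+24·167041 = 8017992
k=4:  x_4 = 289·96549409+145·24·8017992 = 55805391361,  y_4 = 289·8017992+24·96549409 = 4634385504
k=5:  x_5 = 289·55805391361+145·24·4634385504 = 32255419657249,  y_5 = 289·4634385504+24·55805391361 = 2678666803320

289 24
167041 13872
96549409 8017992
55805391361 4634385504
32255419657249 2678666803320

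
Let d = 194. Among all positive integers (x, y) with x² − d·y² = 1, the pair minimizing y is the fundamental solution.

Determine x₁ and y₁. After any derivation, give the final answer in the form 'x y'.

d=194: √d = [13; 1,12,1,26] (ℓ=4, even), read p_3/q_3
k=0  a_k=13  p_k/q_k = 13/1
k=1  a_k=1  p_k/q_k = 14/1
k=2  a_k=12  p_k/q_k = 181/13
k=3  a_k=1  p_k/q_k = 195/14
fundamental: x₁=195, y₁=14  (since 38025 − 194·196 = 1)

195 14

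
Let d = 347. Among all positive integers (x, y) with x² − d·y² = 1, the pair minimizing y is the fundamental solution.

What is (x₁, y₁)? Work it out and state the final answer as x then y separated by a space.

[18; 1,1,1,2,4,…,1,1,36] for √347; ℓ=14 ⇒ convergent index 13
a_0=18:  p_0=18·1+0=18,  q_0=18·0+1=1
a_1=1:  p_1=1·18+1=19,  q_1=1·1+0=1
a_2=1:  p_2=1·19+18=37,  q_2=1·1+1=2
a_3=1:  p_3=1·37+19=56,  q_3=1·2+1=3
a_4=2:  p_4=2·56+37=149,  q_4=2·3+2=8
a_5=4:  p_5=4·149+56=652,  q_5=4·8+3=35
a_6=1:  p_6=1·652+149=801,  q_6=1·35+8=43
…
a_10=2:  p_10=2·74549+15070=164168,  q_10=2·4002+809=8813
…
a_12=1:  p_12=1·238717+164168=402885,  q_12=1·12815+8813=21628
a_13=1:  p_13=1·402885+238717=641602,  q_13=1·21628+12815=34443
→ (641602, 34443).  Check: 641602²=411653126404, 347·34443²=411653126403, difference 1.

641602 34443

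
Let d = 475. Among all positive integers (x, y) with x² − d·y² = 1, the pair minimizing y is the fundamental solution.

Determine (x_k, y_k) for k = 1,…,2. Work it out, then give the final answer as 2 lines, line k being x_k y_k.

57799 2652
6681448801 306565896

√475 → a₀=21, period (1,3,1,6,2,6,1,3,1,42); ℓ=10 even so k=9
a_0=21:  p_0=21·1+0=21,  q_0=21·0+1=1
a_1=1:  p_1=1·21+1=22,  q_1=1·1+0=1
a_2=3:  p_2=3·22+21=87,  q_2=3·1+1=4
a_3=1:  p_3=1·87+22=109,  q_3=1·4+1=5
…
a_5=2:  p_5=2·741+109=1591,  q_5=2·34+5=73
a_6=6:  p_6=6·1591+741=10287,  q_6=6·73+34=472
…
a_8=3:  p_8=3·11878+10287=45921,  q_8=3·545+472=2107
a_9=1:  p_9=1·45921+11878=57799,  q_9=1·2107+545=2652
fundamental: x₁=57799, y₁=2652  (since 3340724401 − 475·7033104 = 1)
k=2:  x_2 = 57799·57799+475·2652·2652 = 6681448801,  y_2 = 57799·2652+2652·57799 = 306565896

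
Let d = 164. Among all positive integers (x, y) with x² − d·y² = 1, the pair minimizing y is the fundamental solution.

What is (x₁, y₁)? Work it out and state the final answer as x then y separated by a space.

2049 160

[12; 1,4,6,4,1,24] for √164; ℓ=6 ⇒ convergent index 5
k=0  a_k=12  p_k/q_k = 12/1
…
k=2  a_k=4  p_k/q_k = 64/5
k=3  a_k=6  p_k/q_k = 397/31
k=4  a_k=4  p_k/q_k = 1652/129
k=5  a_k=1  p_k/q_k = 2049/160
(x₁, y₁) = (2049, 160);  2049² − 164·160² = 1 ✓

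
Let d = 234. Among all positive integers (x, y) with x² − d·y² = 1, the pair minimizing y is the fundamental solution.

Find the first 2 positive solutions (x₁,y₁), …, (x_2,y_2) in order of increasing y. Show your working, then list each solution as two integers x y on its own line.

5201 340
54100801 3536680

√234 → a₀=15, period (3,2,1,2,1,2,3,30); ℓ=8 even so k=7
a_0=15:  p_0=15·1+0=15,  q_0=15·0+1=1
a_1=3:  p_1=3·15+1=46,  q_1=3·1+0=3
a_2=2:  p_2=2·46+15=107,  q_2=2·3+1=7
…
a_5=1:  p_5=1·413+153=566,  q_5=1·27+10=37
a_6=2:  p_6=2·566+413=1545,  q_6=2·37+27=101
a_7=3:  p_7=3·1545+566=5201,  q_7=3·101+37=340
fundamental: x₁=5201, y₁=340  (since 27050401 − 234·115600 = 1)
k=2:  x_2 = 5201·5201+234·340·340 = 54100801,  y_2 = 5201·340+340·5201 = 3536680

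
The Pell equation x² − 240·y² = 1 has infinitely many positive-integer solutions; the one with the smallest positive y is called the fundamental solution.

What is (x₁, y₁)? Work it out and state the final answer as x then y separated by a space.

31 2

[15; 2,30] for √240; ℓ=2 ⇒ convergent index 1
step 0: (15, 1)  from 15·(1,0) + (0,1)
step 1: (31, 2)  from 2·(15,1) + (1,0)
(x₁, y₁) = (31, 2);  31² − 240·2² = 1 ✓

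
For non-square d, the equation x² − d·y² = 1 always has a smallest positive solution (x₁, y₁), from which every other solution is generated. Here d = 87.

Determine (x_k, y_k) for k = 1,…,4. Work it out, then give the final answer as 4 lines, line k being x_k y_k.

28 3
1567 168
87724 9405
4910977 526512

d=87: √d = [9; 3,18] (ℓ=2, even), read p_1/q_1
i=0: a=9 ⇒ p=9, q=1
i=1: a=3 ⇒ p=28, q=3
fundamental: x₁=28, y₁=3  (since 784 − 87·9 = 1)
(28+3√87)^2 = 1567 + 168√87
(28+3√87)^3 = 87724 + 9405√87
(28+3√87)^4 = 4910977 + 526512√87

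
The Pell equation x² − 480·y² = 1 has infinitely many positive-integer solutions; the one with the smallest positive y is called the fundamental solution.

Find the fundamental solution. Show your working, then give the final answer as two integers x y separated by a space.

√480 → a₀=21, period (1,9,1,42); ℓ=4 even so k=3
a_0=21:  p_0=21·1+0=21,  q_0=21·0+1=1
a_1=1:  p_1=1·21+1=22,  q_1=1·1+0=1
a_2=9:  p_2=9·22+21=219,  q_2=9·1+1=10
a_3=1:  p_3=1·219+22=241,  q_3=1·10+1=11
(x₁, y₁) = (241, 11);  241² − 480·11² = 1 ✓

241 11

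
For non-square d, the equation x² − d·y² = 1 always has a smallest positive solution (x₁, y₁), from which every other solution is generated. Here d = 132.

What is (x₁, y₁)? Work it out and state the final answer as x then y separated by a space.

[11; 2,22] for √132; ℓ=2 ⇒ convergent index 1
step 0: (11, 1)  from 11·(1,0) + (0,1)
step 1: (23, 2)  from 2·(11,1) + (1,0)
→ (23, 2).  Check: 23²=529, 132·2²=528, difference 1.

23 2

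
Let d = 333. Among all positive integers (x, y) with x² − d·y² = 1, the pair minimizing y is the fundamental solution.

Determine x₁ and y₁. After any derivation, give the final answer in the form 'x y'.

√333 = [18; 4,36, …], period ℓ=2 (even) → k=1
i=0: a=18 ⇒ p=18, q=1
i=1: a=4 ⇒ p=73, q=4
fundamental: x₁=73, y₁=4  (since 5329 − 333·16 = 1)

73 4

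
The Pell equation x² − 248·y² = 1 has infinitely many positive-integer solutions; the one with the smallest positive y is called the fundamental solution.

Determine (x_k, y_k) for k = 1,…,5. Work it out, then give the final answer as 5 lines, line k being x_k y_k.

63 4
7937 504
999999 63500
125991937 8000496
15873984063 1007998996

d=248: √d = [15; 1,2,1,30] (ℓ=4, even), read p_3/q_3
a_0=15:  p_0=15·1+0=15,  q_0=15·0+1=1
a_1=1:  p_1=1·15+1=16,  q_1=1·1+0=1
a_2=2:  p_2=2·16+15=47,  q_2=2·1+1=3
a_3=1:  p_3=1·47+16=63,  q_3=1·3+1=4
→ (63, 4).  Check: 63²=3969, 248·4²=3968, difference 1.
(x_2, y_2) = (63·63 + 248·4·4, 63·4 + 4·63) = (7937, 504)
(x_3, y_3) = (63·7937 + 248·4·504, 63·504 + 4·7937) = (999999, 63500)
(x_4, y_4) = (63·999999 + 248·4·63500, 63·63500 + 4·999999) = (125991937, 8000496)
(x_5, y_5) = (63·125991937 + 248·4·8000496, 63·8000496 + 4·125991937) = (15873984063, 1007998996)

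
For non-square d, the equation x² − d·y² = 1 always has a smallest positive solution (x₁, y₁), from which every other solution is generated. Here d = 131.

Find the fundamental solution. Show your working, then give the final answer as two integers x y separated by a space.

10610 927

d=131: √d = [11; 2,4,11,4,2,22] (ℓ=6, even), read p_5/q_5
a_0=11:  p_0=11·1+0=11,  q_0=11·0+1=1
…
a_4=4:  p_4=4·1156+103=4727,  q_4=4·101+9=413
a_5=2:  p_5=2·4727+1156=10610,  q_5=2·413+101=927
fundamental: x₁=10610, y₁=927  (since 112572100 − 131·859329 = 1)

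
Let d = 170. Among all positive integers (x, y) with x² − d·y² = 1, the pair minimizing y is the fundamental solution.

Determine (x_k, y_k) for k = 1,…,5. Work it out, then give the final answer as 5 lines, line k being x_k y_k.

√170 → a₀=13, period (26); ℓ=1 odd so k=1
step 0: (13, 1)  from 13·(1,0) + (0,1)
step 1: (339, 26)  from 26·(13,1) + (1,0)
fundamental: x₁=339, y₁=26  (since 114921 − 170·676 = 1)
(x_2, y_2) = (339·339 + 170·26·26, 339·26 + 26·339) = (229841, 17628)
(x_3, y_3) = (339·229841 + 170·26·17628, 339·17628 + 26·229841) = (155831859, 11951758)
(x_4, y_4) = (339·155831859 + 170·26·11951758, 339·11951758 + 26·155831859) = (105653770561, 8103274296)
(x_5, y_5) = (339·105653770561 + 170·26·8103274296, 339·8103274296 + 26·105653770561) = (71633100608499, 5494008020930)

339 26
229841 17628
155831859 11951758
105653770561 8103274296
71633100608499 5494008020930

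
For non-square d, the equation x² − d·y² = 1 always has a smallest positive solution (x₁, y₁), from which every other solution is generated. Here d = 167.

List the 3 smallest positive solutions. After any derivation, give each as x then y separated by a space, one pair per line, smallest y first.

168 13
56447 4368
18966024 1467635

[12; 1,11,1,24] for √167; ℓ=4 ⇒ convergent index 3
k=0  a_k=12  p_k/q_k = 12/1
…
k=2  a_k=11  p_k/q_k = 155/12
k=3  a_k=1  p_k/q_k = 168/13
(x₁, y₁) = (168, 13);  168² − 167·13² = 1 ✓
(x_2, y_2) = (168·168 + 167·13·13, 168·13 + 13·168) = (56447, 4368)
(x_3, y_3) = (168·56447 + 167·13·4368, 168·4368 + 13·56447) = (18966024, 1467635)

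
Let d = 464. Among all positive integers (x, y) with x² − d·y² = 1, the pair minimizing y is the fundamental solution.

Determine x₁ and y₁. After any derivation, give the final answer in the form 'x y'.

√464 → a₀=21, period (1,1,5,1,1,1,5,1,1,42); ℓ=10 even so k=9
a_0=21:  p_0=21·1+0=21,  q_0=21·0+1=1
a_1=1:  p_1=1·21+1=22,  q_1=1·1+0=1
a_2=1:  p_2=1·22+21=43,  q_2=1·1+1=2
a_3=5:  p_3=5·43+22=237,  q_3=5·2+1=11
a_4=1:  p_4=1·237+43=280,  q_4=1·11+2=13
a_5=1:  p_5=1·280+237=517,  q_5=1·13+11=24
…
a_7=5:  p_7=5·797+517=4502,  q_7=5·37+24=209
a_8=1:  p_8=1·4502+797=5299,  q_8=1·209+37=246
a_9=1:  p_9=1·5299+4502=9801,  q_9=1·246+209=455
fundamental: x₁=9801, y₁=455  (since 96059601 − 464·207025 = 1)

9801 455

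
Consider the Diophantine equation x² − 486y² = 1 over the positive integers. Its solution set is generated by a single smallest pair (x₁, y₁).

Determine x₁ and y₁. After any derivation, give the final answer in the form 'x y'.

485 22

[22; 22,44] for √486; ℓ=2 ⇒ convergent index 1
k=0  a_k=22  p_k/q_k = 22/1
k=1  a_k=22  p_k/q_k = 485/22
→ (485, 22).  Check: 485²=235225, 486·22²=235224, difference 1.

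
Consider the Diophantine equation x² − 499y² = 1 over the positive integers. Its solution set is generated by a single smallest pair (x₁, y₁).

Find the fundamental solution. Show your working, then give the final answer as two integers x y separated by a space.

√499 → a₀=22, period (2,1,21,1,2,44); ℓ=6 even so k=5
k=0  a_k=22  p_k/q_k = 22/1
…
k=3  a_k=21  p_k/q_k = 1452/65
k=4  a_k=1  p_k/q_k = 1519/68
k=5  a_k=2  p_k/q_k = 4490/201
→ (4490, 201).  Check: 4490²=20160100, 499·201²=20160099, difference 1.

4490 201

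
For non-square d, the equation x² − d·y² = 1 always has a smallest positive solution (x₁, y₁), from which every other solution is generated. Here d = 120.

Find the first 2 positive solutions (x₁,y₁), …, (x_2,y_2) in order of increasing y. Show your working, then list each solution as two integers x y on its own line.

[10; 1,20] for √120; ℓ=2 ⇒ convergent index 1
a_0=10:  p_0=10·1+0=10,  q_0=10·0+1=1
a_1=1:  p_1=1·10+1=11,  q_1=1·1+0=1
(x₁, y₁) = (11, 1);  11² − 120·1² = 1 ✓
k=2:  x_2 = 11·11+120·1·1 = 241,  y_2 = 11·1+1·11 = 22

11 1
241 22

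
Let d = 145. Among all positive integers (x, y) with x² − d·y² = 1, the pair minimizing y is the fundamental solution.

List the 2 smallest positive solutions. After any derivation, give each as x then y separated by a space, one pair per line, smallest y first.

√145 = [12; 24, …], period ℓ=1 (odd) → k=1
step 0: (12, 1)  from 12·(1,0) + (0,1)
step 1: (289, 24)  from 24·(12,1) + (1,0)
fundamental: x₁=289, y₁=24  (since 83521 − 145·576 = 1)
k=2:  x_2 = 289·289+145·24·24 = 167041,  y_2 = 289·24+24·289 = 13872

289 24
167041 13872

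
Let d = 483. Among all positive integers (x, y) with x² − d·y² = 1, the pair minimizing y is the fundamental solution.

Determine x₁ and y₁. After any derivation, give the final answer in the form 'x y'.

22 1

√483 = [21; 1,42, …], period ℓ=2 (even) → k=1
k=0  a_k=21  p_k/q_k = 21/1
k=1  a_k=1  p_k/q_k = 22/1
fundamental: x₁=22, y₁=1  (since 484 − 483·1 = 1)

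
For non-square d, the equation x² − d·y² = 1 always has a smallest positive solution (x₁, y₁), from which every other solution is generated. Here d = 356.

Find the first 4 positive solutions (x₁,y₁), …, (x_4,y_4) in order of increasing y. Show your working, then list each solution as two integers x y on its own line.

500001 26500
500002000001 26500053000
500003000004500001 26500106000079500
500004000010000008000001 26500159000265000106000

√356 = [18; 1,6,1,1,2,…,6,1,36, …], period ℓ=14 (even) → k=13
k=0  a_k=18  p_k/q_k = 18/1
k=1  a_k=1  p_k/q_k = 19/1
…
k=4  a_k=1  p_k/q_k = 283/15
k=5  a_k=2  p_k/q_k = 717/38
k=6  a_k=1  p_k/q_k = 1000/53
k=7  a_k=8  p_k/q_k = 8717/462
…
k=10  a_k=1  p_k/q_k = 37868/2007
…
k=12  a_k=6  p_k/q_k = 433982/23001
k=13  a_k=1  p_k/q_k = 500001/26500
→ (500001, 26500).  Check: 500001²=250001000001, 356·26500²=250001000000, difference 1.
(x_2, y_2) = (500001·500001 + 356·26500·26500, 500001·26500 + 26500·500001) = (500002000001, 26500053000)
(x_3, y_3) = (500001·500002000001 + 356·26500·26500053000, 500001·26500053000 + 26500·500002000001) = (500003000004500001, 26500106000079500)
(x_4, y_4) = (500001·500003000004500001 + 356·26500·26500106000079500, 500001·26500106000079500 + 26500·500003000004500001) = (500004000010000008000001, 26500159000265000106000)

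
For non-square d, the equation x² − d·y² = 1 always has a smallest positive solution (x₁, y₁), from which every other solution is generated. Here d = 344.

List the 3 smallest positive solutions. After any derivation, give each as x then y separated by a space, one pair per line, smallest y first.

10405 561
216528049 11674410
4505948689285 242944471539

√344 → a₀=18, period (1,1,4,1,3,1,4,1,1,36); ℓ=10 even so k=9
k=0  a_k=18  p_k/q_k = 18/1
k=1  a_k=1  p_k/q_k = 19/1
k=2  a_k=1  p_k/q_k = 37/2
…
k=8  a_k=1  p_k/q_k = 5694/307
k=9  a_k=1  p_k/q_k = 10405/561
→ (10405, 561).  Check: 10405²=108264025, 344·561²=108264024, difference 1.
(10405+561√344)^2 = 216528049 + 11674410√344
(10405+561√344)^3 = 4505948689285 + 242944471539√344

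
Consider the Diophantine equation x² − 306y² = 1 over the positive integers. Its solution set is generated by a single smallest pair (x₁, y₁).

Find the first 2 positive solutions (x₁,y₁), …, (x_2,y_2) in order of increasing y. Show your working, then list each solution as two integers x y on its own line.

√306 = [17; 2,34, …], period ℓ=2 (even) → k=1
a_0=17:  p_0=17·1+0=17,  q_0=17·0+1=1
a_1=2:  p_1=2·17+1=35,  q_1=2·1+0=2
(x₁, y₁) = (35, 2);  35² − 306·2² = 1 ✓
(35+2√306)^2 = 2449 + 140√306

35 2
2449 140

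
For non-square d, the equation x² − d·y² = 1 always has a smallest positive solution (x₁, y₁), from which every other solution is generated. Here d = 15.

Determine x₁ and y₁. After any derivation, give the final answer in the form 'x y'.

√15 = [3; 1,6, …], period ℓ=2 (even) → k=1
i=0: a=3 ⇒ p=3, q=1
i=1: a=1 ⇒ p=4, q=1
→ (4, 1).  Check: 4²=16, 15·1²=15, difference 1.

4 1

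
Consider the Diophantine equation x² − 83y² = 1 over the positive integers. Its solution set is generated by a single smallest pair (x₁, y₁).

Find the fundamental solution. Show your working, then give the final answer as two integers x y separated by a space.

d=83: √d = [9; 9,18] (ℓ=2, even), read p_1/q_1
k=0  a_k=9  p_k/q_k = 9/1
k=1  a_k=9  p_k/q_k = 82/9
(x₁, y₁) = (82, 9);  82² − 83·9² = 1 ✓

82 9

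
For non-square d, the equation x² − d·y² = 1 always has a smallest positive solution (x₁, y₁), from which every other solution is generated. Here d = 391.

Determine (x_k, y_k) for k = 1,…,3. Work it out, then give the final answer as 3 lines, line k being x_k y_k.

7338680 371133
107712448284799 5447252648880
1580934379957370111960 79951288138564985667

√391 = [19; 1,3,2,2,1,…,3,1,38, …], period ℓ=16 (even) → k=15
step 0: (19, 1)  from 19·(1,0) + (0,1)
…
step 2: (79, 4)  from 3·(20,1) + (19,1)
step 3: (178, 9)  from 2·(79,4) + (20,1)
step 4: (435, 22)  from 2·(178,9) + (79,4)
step 5: (613, 31)  from 1·(435,22) + (178,9)
step 6: (1048, 53)  from 1·(613,31) + (435,22)
…
step 11: (268013, 13554)  from 1·(160266,8105) + (107747,5449)
step 12: (696292, 35213)  from 2·(268013,13554) + (160266,8105)
step 13: (1660597, 83980)  from 2·(696292,35213) + (268013,13554)
step 14: (5678083, 287153)  from 3·(1660597,83980) + (696292,35213)
step 15: (7338680, 371133)  from 1·(5678083,287153) + (1660597,83980)
→ (7338680, 371133).  Check: 7338680²=53856224142400, 391·371133²=53856224142399, difference 1.
n=2: (7338680,371133)∘(7338680,371133) = (7338680·7338680+391·371133·371133, 7338680·371133+371133·7338680) = (107712448284799,5447252648880)
n=3: (107712448284799,5447252648880)∘(7338680,371133) = (7338680·107712448284799+391·371133·5447252648880, 7338680·5447252648880+371133·107712448284799) = (1580934379957370111960,79951288138564985667)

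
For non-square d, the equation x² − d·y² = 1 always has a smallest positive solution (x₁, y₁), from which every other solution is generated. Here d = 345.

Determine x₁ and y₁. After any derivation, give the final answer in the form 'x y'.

d=345: √d = [18; 1,1,2,1,6,1,2,1,1,36] (ℓ=10, even), read p_9/q_9
step 0: (18, 1)  from 18·(1,0) + (0,1)
step 1: (19, 1)  from 1·(18,1) + (1,0)
…
step 3: (93, 5)  from 2·(37,2) + (19,1)
step 4: (130, 7)  from 1·(93,5) + (37,2)
…
step 6: (1003, 54)  from 1·(873,47) + (130,7)
step 7: (2879, 155)  from 2·(1003,54) + (873,47)
step 8: (3882, 209)  from 1·(2879,155) + (1003,54)
step 9: (6761, 364)  from 1·(3882,209) + (2879,155)
(x₁, y₁) = (6761, 364);  6761² − 345·364² = 1 ✓

6761 364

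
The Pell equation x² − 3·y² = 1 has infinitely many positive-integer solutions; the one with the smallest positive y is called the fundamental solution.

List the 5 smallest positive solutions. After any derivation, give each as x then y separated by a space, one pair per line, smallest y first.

2 1
7 4
26 15
97 56
362 209

√3 = [1; 1,2, …], period ℓ=2 (even) → k=1
a_0=1:  p_0=1·1+0=1,  q_0=1·0+1=1
a_1=1:  p_1=1·1+1=2,  q_1=1·1+0=1
fundamental: x₁=2, y₁=1  (since 4 − 3·1 = 1)
(2+1√3)^2 = 7 + 4√3
(2+1√3)^3 = 26 + 15√3
(2+1√3)^4 = 97 + 56√3
(2+1√3)^5 = 362 + 209√3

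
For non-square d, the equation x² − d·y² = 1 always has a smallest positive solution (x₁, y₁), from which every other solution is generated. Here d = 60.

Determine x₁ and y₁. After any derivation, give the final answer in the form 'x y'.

31 4

√60 → a₀=7, period (1,2,1,14); ℓ=4 even so k=3
a_0=7:  p_0=7·1+0=7,  q_0=7·0+1=1
…
a_2=2:  p_2=2·8+7=23,  q_2=2·1+1=3
a_3=1:  p_3=1·23+8=31,  q_3=1·3+1=4
→ (31, 4).  Check: 31²=961, 60·4²=960, difference 1.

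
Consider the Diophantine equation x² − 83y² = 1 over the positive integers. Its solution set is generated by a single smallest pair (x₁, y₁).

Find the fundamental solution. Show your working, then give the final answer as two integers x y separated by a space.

√83 = [9; 9,18, …], period ℓ=2 (even) → k=1
k=0  a_k=9  p_k/q_k = 9/1
k=1  a_k=9  p_k/q_k = 82/9
→ (82, 9).  Check: 82²=6724, 83·9²=6723, difference 1.

82 9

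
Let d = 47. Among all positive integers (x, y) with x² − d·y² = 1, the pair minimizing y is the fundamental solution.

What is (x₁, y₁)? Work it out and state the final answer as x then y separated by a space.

48 7

[6; 1,5,1,12] for √47; ℓ=4 ⇒ convergent index 3
k=0  a_k=6  p_k/q_k = 6/1
…
k=2  a_k=5  p_k/q_k = 41/6
k=3  a_k=1  p_k/q_k = 48/7
fundamental: x₁=48, y₁=7  (since 2304 − 47·49 = 1)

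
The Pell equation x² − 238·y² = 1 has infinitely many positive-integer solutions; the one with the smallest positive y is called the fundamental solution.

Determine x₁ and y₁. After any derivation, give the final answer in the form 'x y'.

11663 756

√238 → a₀=15, period (2,2,1,14,1,2,2,30); ℓ=8 even so k=7
k=0  a_k=15  p_k/q_k = 15/1
k=1  a_k=2  p_k/q_k = 31/2
k=2  a_k=2  p_k/q_k = 77/5
k=3  a_k=1  p_k/q_k = 108/7
…
k=5  a_k=1  p_k/q_k = 1697/110
k=6  a_k=2  p_k/q_k = 4983/323
k=7  a_k=2  p_k/q_k = 11663/756
(x₁, y₁) = (11663, 756);  11663² − 238·756² = 1 ✓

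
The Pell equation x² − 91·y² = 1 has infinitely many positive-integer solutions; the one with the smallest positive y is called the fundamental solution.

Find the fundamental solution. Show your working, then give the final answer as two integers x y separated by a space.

1574 165

√91 = [9; 1,1,5,1,5,1,1,18, …], period ℓ=8 (even) → k=7
i=0: a=9 ⇒ p=9, q=1
…
i=3: a=5 ⇒ p=105, q=11
i=4: a=1 ⇒ p=124, q=13
…
i=6: a=1 ⇒ p=849, q=89
i=7: a=1 ⇒ p=1574, q=165
fundamental: x₁=1574, y₁=165  (since 2477476 − 91·27225 = 1)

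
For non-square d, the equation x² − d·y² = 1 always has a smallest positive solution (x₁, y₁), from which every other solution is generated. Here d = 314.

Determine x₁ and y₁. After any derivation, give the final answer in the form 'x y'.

[17; 1,2,1,1,2,1,34] for √314; ℓ=7 ⇒ convergent index 13
step 0: (17, 1)  from 17·(1,0) + (0,1)
step 1: (18, 1)  from 1·(17,1) + (1,0)
step 2: (53, 3)  from 2·(18,1) + (17,1)
step 3: (71, 4)  from 1·(53,3) + (18,1)
step 4: (124, 7)  from 1·(71,4) + (53,3)
…
step 6: (443, 25)  from 1·(319,18) + (124,7)
step 7: (15381, 868)  from 34·(443,25) + (319,18)
step 8: (15824, 893)  from 1·(15381,868) + (443,25)
step 9: (47029, 2654)  from 2·(15824,893) + (15381,868)
…
step 11: (109882, 6201)  from 1·(62853,3547) + (47029,2654)
step 12: (282617, 15949)  from 2·(109882,6201) + (62853,3547)
step 13: (392499, 22150)  from 1·(282617,15949) + (109882,6201)
fundamental: x₁=392499, y₁=22150  (since 154055465001 − 314·490622500 = 1)

392499 22150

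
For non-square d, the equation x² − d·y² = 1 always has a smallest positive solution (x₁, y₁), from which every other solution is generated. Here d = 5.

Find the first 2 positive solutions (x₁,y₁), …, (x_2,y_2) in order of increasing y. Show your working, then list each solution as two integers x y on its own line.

9 4
161 72

d=5: √d = [2; 4] (ℓ=1, odd), read p_1/q_1
i=0: a=2 ⇒ p=2, q=1
i=1: a=4 ⇒ p=9, q=4
fundamental: x₁=9, y₁=4  (since 81 − 5·16 = 1)
(9+4√5)^2 = 161 + 72√5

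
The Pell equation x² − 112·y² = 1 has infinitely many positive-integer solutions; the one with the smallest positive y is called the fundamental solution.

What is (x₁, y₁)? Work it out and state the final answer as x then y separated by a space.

[10; 1,1,2,1,1,20] for √112; ℓ=6 ⇒ convergent index 5
i=0: a=10 ⇒ p=10, q=1
…
i=2: a=1 ⇒ p=21, q=2
…
i=4: a=1 ⇒ p=74, q=7
i=5: a=1 ⇒ p=127, q=12
(x₁, y₁) = (127, 12);  127² − 112·12² = 1 ✓

127 12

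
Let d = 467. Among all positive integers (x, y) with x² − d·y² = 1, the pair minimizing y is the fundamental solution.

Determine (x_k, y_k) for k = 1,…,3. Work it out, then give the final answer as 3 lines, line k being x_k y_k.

√467 → a₀=21, period (1,1,1,1,3,…,1,1,42); ℓ=14 even so k=13
step 0: (21, 1)  from 21·(1,0) + (0,1)
step 1: (22, 1)  from 1·(21,1) + (1,0)
…
step 3: (65, 3)  from 1·(43,2) + (22,1)
step 4: (108, 5)  from 1·(65,3) + (43,2)
step 5: (389, 18)  from 3·(108,5) + (65,3)
…
step 8: (82767, 3830)  from 3·(27164,1257) + (1275,59)
step 9: (275465, 12747)  from 3·(82767,3830) + (27164,1257)
step 10: (358232, 16577)  from 1·(275465,12747) + (82767,3830)
…
step 12: (991929, 45901)  from 1·(633697,29324) + (358232,16577)
step 13: (1625626, 75225)  from 1·(991929,45901) + (633697,29324)
→ (1625626, 75225).  Check: 1625626²=2642659891876, 467·75225²=2642659891875, difference 1.
(1625626+75225√467)^2 = 5285319783751 + 244575431700√467
(1625626+75225√467)^3 = 17183906517558380626 + 795176361465413175√467

1625626 75225
5285319783751 244575431700
17183906517558380626 795176361465413175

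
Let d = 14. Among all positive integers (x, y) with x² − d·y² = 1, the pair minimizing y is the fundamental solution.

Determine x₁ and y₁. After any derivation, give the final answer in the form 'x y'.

15 4

d=14: √d = [3; 1,2,1,6] (ℓ=4, even), read p_3/q_3
a_0=3:  p_0=3·1+0=3,  q_0=3·0+1=1
…
a_2=2:  p_2=2·4+3=11,  q_2=2·1+1=3
a_3=1:  p_3=1·11+4=15,  q_3=1·3+1=4
(x₁, y₁) = (15, 4);  15² − 14·4² = 1 ✓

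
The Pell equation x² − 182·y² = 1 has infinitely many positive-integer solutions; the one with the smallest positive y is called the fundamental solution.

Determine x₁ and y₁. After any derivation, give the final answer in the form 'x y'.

√182 = [13; 2,26, …], period ℓ=2 (even) → k=1
a_0=13:  p_0=13·1+0=13,  q_0=13·0+1=1
a_1=2:  p_1=2·13+1=27,  q_1=2·1+0=2
(x₁, y₁) = (27, 2);  27² − 182·2² = 1 ✓

27 2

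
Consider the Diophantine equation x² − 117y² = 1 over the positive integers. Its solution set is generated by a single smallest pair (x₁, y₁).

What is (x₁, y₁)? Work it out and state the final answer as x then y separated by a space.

649 60

√117 = [10; 1,4,2,4,1,20, …], period ℓ=6 (even) → k=5
step 0: (10, 1)  from 10·(1,0) + (0,1)
step 1: (11, 1)  from 1·(10,1) + (1,0)
step 2: (54, 5)  from 4·(11,1) + (10,1)
step 3: (119, 11)  from 2·(54,5) + (11,1)
step 4: (530, 49)  from 4·(119,11) + (54,5)
step 5: (649, 60)  from 1·(530,49) + (119,11)
→ (649, 60).  Check: 649²=421201, 117·60²=421200, difference 1.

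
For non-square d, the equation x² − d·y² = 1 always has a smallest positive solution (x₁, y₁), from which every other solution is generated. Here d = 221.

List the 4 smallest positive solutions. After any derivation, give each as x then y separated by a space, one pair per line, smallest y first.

[14; 1,6,2,6,1,28] for √221; ℓ=6 ⇒ convergent index 5
a_0=14:  p_0=14·1+0=14,  q_0=14·0+1=1
a_1=1:  p_1=1·14+1=15,  q_1=1·1+0=1
…
a_3=2:  p_3=2·104+15=223,  q_3=2·7+1=15
a_4=6:  p_4=6·223+104=1442,  q_4=6·15+7=97
a_5=1:  p_5=1·1442+223=1665,  q_5=1·97+15=112
(x₁, y₁) = (1665, 112);  1665² − 221·112² = 1 ✓
k=2:  x_2 = 1665·1665+221·112·112 = 5544449,  y_2 = 1665·112+112·1665 = 372960
k=3:  x_3 = 1665·5544449+221·112·372960 = 18463013505,  y_3 = 1665·372960+112·5544449 = 1241956688
k=4:  x_4 = 1665·18463013505+221·112·1241956688 = 61481829427201,  y_4 = 1665·1241956688+112·18463013505 = 4135715398080

1665 112
5544449 372960
18463013505 1241956688
61481829427201 4135715398080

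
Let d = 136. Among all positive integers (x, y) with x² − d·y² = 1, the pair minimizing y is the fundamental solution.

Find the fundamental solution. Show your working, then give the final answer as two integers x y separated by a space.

35 3

d=136: √d = [11; 1,1,1,22] (ℓ=4, even), read p_3/q_3
a_0=11:  p_0=11·1+0=11,  q_0=11·0+1=1
…
a_2=1:  p_2=1·12+11=23,  q_2=1·1+1=2
a_3=1:  p_3=1·23+12=35,  q_3=1·2+1=3
fundamental: x₁=35, y₁=3  (since 1225 − 136·9 = 1)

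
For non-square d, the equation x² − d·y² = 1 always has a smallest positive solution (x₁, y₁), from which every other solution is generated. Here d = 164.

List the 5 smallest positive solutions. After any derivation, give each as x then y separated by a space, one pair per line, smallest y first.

2049 160
8396801 655680
34410088449 2686976480
141012534067201 11011228959360
577869330197301249 45124013588480800

√164 → a₀=12, period (1,4,6,4,1,24); ℓ=6 even so k=5
a_0=12:  p_0=12·1+0=12,  q_0=12·0+1=1
…
a_4=4:  p_4=4·397+64=1652,  q_4=4·31+5=129
a_5=1:  p_5=1·1652+397=2049,  q_5=1·129+31=160
fundamental: x₁=2049, y₁=160  (since 4198401 − 164·25600 = 1)
n=2: (2049,160)∘(2049,160) = (2049·2049+164·160·160, 2049·160+160·2049) = (8396801,655680)
n=3: (8396801,655680)∘(2049,160) = (2049·8396801+164·160·655680, 2049·655680+160·8396801) = (34410088449,2686976480)
n=4: (34410088449,2686976480)∘(2049,160) = (2049·34410088449+164·160·2686976480, 2049·2686976480+160·34410088449) = (141012534067201,11011228959360)
n=5: (141012534067201,11011228959360)∘(2049,160) = (2049·141012534067201+164·160·11011228959360, 2049·11011228959360+160·141012534067201) = (577869330197301249,45124013588480800)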